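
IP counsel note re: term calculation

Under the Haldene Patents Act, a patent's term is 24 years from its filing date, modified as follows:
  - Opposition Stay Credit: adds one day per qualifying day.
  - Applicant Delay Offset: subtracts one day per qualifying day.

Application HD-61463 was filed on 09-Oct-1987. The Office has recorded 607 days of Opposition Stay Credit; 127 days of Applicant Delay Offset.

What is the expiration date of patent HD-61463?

Base term: filing date + 24 years → 9 October 2011.
Opposition Stay Credit: +607 days → 7 June 2013.
Applicant Delay Offset: −127 days → 31 January 2013.

January 31, 2013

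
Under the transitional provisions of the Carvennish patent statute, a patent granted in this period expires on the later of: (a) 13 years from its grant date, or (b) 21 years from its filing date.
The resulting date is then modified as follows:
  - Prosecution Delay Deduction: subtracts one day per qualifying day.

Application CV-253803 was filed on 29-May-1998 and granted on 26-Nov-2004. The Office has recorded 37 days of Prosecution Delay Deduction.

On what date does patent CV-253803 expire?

2019-04-22

(a) grant + 13 years → 26 November 2017.
(b) filing + 21 years → 29 May 2019.
Later of the two: 29 May 2019.
Prosecution Delay Deduction: −37 days → 22 April 2019.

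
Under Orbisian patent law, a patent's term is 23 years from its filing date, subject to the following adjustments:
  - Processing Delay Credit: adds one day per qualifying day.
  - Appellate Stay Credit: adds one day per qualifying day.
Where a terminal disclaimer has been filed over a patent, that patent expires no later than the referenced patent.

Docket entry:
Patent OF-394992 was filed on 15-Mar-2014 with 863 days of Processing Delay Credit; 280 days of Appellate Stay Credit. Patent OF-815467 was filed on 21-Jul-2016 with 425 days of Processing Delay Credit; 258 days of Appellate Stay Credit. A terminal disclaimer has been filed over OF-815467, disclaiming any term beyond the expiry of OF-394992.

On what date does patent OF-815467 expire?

Natural term of OF-815467:
  Base: filing + 23 years → 21 July 2039.
  Processing Delay Credit: +425 days → 18 September 2040.
  Appellate Stay Credit: +258 days → 3 June 2041.
Expiry of referenced patent OF-394992:
  Base: filing + 23 years → 15 March 2037.
  Processing Delay Credit: +863 days → 26 July 2039.
  Appellate Stay Credit: +280 days → 1 May 2040.
Terminal disclaimer: OF-815467 expires on the earlier of 3 June 2041 and 1 May 2040.

2040-05-01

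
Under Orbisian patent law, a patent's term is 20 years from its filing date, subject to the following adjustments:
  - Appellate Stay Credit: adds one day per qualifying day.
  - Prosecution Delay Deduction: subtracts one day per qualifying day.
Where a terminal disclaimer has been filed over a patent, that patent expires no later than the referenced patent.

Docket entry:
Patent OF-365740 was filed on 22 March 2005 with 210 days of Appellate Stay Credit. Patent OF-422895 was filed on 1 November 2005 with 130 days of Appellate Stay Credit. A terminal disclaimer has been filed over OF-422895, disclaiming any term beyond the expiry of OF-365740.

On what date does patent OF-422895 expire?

Natural term of OF-422895:
  Base: filing + 20 years → 1 November 2025.
  Appellate Stay Credit: +130 days → 11 March 2026.
Expiry of referenced patent OF-365740:
  Base: filing + 20 years → 22 March 2025.
  Appellate Stay Credit: +210 days → 18 October 2025.
Terminal disclaimer: OF-422895 expires on the earlier of 11 March 2026 and 18 October 2025.

2025-10-18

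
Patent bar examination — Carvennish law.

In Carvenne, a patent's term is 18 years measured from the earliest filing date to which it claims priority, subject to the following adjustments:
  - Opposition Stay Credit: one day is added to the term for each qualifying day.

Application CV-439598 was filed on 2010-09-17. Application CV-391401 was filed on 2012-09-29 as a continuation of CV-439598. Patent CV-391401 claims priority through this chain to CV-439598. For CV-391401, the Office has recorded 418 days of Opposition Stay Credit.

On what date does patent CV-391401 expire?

Earliest priority filing: 17 September 2010.
Base term: 17 September 2010 + 18 years → 17 September 2028.
Opposition Stay Credit: +418 days → 9 November 2029.

2029-11-09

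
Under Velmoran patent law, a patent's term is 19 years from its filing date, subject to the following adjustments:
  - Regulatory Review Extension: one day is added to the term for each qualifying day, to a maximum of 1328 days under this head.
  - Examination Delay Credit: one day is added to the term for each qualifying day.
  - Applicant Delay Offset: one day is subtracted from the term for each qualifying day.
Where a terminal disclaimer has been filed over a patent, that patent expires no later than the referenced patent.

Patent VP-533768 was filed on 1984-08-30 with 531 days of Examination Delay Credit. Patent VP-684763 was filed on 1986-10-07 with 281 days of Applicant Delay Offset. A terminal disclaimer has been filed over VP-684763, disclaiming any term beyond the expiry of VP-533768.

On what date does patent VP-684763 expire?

Natural term of VP-684763:
  Base: filing + 19 years → 7 October 2005.
  Applicant Delay Offset: −281 days → 30 December 2004.
Expiry of referenced patent VP-533768:
  Base: filing + 19 years → 30 August 2003.
  Examination Delay Credit: +531 days → 11 February 2005.
Terminal disclaimer: VP-684763 expires on the earlier of 30 December 2004 and 11 February 2005.

2004-12-30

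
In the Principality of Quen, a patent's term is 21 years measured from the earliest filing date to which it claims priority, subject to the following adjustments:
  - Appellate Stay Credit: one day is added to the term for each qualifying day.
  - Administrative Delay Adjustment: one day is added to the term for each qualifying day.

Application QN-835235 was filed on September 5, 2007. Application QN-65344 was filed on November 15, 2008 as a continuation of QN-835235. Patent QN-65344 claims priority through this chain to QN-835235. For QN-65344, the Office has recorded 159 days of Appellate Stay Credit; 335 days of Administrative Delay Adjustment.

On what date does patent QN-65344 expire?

Earliest priority filing: 5 September 2007.
Base term: 5 September 2007 + 21 years → 5 September 2028.
Appellate Stay Credit: +159 days → 11 February 2029.
Administrative Delay Adjustment: +335 days → 12 January 2030.

2030-01-12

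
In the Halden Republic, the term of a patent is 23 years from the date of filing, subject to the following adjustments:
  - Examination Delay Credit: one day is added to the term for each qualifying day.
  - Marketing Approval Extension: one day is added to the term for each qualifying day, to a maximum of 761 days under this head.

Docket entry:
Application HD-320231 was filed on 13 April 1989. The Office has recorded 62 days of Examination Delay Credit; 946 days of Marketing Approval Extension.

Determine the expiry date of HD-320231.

July 15, 2014

Base term: filing date + 23 years → 13 April 2012.
Examination Delay Credit: +62 days → 14 June 2012.
Marketing Approval Extension: 946 days claimed exceeds the 761-day cap, so +761 days → 15 July 2014.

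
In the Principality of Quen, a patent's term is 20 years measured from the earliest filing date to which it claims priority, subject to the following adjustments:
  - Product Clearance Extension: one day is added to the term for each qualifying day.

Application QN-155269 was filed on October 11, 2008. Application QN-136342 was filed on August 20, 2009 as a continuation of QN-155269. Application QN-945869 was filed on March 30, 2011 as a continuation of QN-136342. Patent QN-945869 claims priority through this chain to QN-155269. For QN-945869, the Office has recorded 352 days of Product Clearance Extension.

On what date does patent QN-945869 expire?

Earliest priority filing: 11 October 2008.
Base term: 11 October 2008 + 20 years → 11 October 2028.
Product Clearance Extension: +352 days → 28 September 2029.

2029-09-28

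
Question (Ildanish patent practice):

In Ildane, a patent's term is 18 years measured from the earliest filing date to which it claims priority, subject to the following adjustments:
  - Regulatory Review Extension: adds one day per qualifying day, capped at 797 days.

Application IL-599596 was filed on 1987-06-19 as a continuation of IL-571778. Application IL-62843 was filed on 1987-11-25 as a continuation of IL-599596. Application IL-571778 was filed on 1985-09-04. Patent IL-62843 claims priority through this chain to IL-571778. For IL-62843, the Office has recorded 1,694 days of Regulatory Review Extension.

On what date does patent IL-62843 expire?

Earliest priority filing: 4 September 1985.
Base term: 4 September 1985 + 18 years → 4 September 2003.
Regulatory Review Extension: 1694 days claimed exceeds the 797-day cap, so +797 days → 9 November 2005.

November 9, 2005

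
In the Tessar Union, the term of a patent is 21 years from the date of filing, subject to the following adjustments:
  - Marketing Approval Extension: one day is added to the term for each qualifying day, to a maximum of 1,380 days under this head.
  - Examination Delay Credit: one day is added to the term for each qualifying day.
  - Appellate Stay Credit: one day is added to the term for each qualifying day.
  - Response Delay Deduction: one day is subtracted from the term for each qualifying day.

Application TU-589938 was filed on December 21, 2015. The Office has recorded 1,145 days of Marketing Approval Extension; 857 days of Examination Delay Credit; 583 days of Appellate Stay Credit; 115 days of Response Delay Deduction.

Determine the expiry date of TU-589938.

September 26, 2043

Base term: filing date + 21 years → 21 December 2036.
Marketing Approval Extension: 1145 days (within the 1380-day cap) → +1145 days → 9 February 2040.
Examination Delay Credit: +857 days → 15 June 2042.
Appellate Stay Credit: +583 days → 19 January 2044.
Response Delay Deduction: −115 days → 26 September 2043.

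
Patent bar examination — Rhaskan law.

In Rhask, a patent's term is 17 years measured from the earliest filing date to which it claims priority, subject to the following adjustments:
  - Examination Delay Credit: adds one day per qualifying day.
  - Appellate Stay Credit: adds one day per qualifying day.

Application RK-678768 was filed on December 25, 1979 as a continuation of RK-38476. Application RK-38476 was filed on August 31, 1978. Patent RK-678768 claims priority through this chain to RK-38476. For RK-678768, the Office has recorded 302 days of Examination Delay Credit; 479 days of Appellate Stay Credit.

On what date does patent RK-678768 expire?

Earliest priority filing: 31 August 1978.
Base term: 31 August 1978 + 17 years → 31 August 1995.
Examination Delay Credit: +302 days → 28 June 1996.
Appellate Stay Credit: +479 days → 20 October 1997.

October 20, 1997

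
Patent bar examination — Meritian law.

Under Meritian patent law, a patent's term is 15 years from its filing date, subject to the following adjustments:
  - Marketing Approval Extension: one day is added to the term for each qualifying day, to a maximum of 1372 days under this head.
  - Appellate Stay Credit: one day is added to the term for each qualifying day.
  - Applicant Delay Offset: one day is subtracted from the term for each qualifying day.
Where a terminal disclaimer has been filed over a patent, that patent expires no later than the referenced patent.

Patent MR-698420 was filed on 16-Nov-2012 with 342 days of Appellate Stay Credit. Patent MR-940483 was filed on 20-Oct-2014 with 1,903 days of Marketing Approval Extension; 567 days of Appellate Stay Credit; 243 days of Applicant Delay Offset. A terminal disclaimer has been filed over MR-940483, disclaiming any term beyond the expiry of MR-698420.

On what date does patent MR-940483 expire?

2028-10-23

Natural term of MR-940483:
  Base: filing + 15 years → 20 October 2029.
  Marketing Approval Extension: 1903 days claimed exceeds the 1372-day cap, so +1372 days → 23 July 2033.
  Appellate Stay Credit: +567 days → 10 February 2035.
  Applicant Delay Offset: −243 days → 12 June 2034.
Expiry of referenced patent MR-698420:
  Base: filing + 15 years → 16 November 2027.
  Appellate Stay Credit: +342 days → 23 October 2028.
Terminal disclaimer: MR-940483 expires on the earlier of 12 June 2034 and 23 October 2028.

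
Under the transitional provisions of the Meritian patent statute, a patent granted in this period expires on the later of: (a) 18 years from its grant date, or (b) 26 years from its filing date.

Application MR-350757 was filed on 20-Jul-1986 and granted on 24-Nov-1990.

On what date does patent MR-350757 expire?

2012-07-20

(a) grant + 18 years → 24 November 2008.
(b) filing + 26 years → 20 July 2012.
Later of the two: 20 July 2012.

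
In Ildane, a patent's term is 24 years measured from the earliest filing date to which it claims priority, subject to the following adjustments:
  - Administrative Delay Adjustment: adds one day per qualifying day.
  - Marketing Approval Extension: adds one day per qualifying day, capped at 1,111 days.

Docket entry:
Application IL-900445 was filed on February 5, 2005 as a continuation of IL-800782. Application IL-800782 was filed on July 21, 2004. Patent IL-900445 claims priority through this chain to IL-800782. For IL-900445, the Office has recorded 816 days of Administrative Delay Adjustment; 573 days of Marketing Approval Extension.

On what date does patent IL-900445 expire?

Earliest priority filing: 21 July 2004.
Base term: 21 July 2004 + 24 years → 21 July 2028.
Administrative Delay Adjustment: +816 days → 15 October 2030.
Marketing Approval Extension: 573 days (within the 1111-day cap) → +573 days → 10 May 2032.

2032-05-10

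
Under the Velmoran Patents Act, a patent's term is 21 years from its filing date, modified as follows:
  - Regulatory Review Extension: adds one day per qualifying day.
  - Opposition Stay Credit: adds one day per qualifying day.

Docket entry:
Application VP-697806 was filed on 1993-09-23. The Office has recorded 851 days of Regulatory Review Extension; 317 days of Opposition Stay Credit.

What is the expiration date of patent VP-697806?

2017-12-04

Base term: filing date + 21 years → 23 September 2014.
Regulatory Review Extension: +851 days → 21 January 2017.
Opposition Stay Credit: +317 days → 4 December 2017.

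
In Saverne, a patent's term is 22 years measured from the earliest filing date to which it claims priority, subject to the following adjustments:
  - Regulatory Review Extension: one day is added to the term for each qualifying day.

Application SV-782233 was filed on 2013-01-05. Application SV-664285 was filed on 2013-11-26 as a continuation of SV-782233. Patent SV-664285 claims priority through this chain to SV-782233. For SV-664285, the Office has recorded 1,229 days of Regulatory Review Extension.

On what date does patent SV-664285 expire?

Earliest priority filing: 5 January 2013.
Base term: 5 January 2013 + 22 years → 5 January 2035.
Regulatory Review Extension: +1229 days → 18 May 2038.

2038-05-18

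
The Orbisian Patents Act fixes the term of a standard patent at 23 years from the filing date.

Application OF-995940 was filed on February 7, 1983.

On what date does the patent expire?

2006-02-07

Filing date + 23 years → 7 February 2006.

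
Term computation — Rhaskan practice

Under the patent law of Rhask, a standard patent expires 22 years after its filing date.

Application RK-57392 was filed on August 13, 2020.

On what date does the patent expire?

Filing date + 22 years → 13 August 2042.

2042-08-13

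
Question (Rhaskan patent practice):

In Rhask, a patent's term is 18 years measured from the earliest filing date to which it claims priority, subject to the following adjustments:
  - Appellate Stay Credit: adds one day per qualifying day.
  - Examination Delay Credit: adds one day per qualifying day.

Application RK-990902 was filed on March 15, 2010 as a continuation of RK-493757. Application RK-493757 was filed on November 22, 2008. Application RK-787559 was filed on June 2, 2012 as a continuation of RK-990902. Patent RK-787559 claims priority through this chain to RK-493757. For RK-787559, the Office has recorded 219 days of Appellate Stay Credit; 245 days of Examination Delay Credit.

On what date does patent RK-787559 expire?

February 29, 2028

Earliest priority filing: 22 November 2008.
Base term: 22 November 2008 + 18 years → 22 November 2026.
Appellate Stay Credit: +219 days → 29 June 2027.
Examination Delay Credit: +245 days → 29 February 2028.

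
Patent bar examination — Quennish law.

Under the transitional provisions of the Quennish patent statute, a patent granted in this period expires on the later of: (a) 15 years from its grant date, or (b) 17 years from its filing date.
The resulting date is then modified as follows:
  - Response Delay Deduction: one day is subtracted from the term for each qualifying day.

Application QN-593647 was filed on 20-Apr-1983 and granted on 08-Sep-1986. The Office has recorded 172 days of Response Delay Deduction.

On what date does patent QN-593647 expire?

2001-03-20

(a) grant + 15 years → 8 September 2001.
(b) filing + 17 years → 20 April 2000.
Later of the two: 8 September 2001.
Response Delay Deduction: −172 days → 20 March 2001.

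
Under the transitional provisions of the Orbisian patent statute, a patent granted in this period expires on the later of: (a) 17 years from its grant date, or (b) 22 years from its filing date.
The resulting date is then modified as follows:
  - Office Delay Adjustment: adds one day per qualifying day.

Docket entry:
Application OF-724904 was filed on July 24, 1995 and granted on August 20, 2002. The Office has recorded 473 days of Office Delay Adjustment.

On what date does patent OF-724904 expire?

(a) grant + 17 years → 20 August 2019.
(b) filing + 22 years → 24 July 2017.
Later of the two: 20 August 2019.
Office Delay Adjustment: +473 days → 5 December 2020.

2020-12-05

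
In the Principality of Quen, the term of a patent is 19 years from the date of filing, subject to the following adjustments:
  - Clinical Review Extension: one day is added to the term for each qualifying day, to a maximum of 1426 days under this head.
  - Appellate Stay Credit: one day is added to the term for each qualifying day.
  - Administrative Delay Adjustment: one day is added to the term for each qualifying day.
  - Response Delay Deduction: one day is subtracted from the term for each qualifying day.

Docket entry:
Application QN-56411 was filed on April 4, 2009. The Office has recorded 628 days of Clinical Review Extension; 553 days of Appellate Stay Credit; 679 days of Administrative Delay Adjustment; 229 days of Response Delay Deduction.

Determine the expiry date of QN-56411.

Base term: filing date + 19 years → 4 April 2028.
Clinical Review Extension: 628 days (within the 1426-day cap) → +628 days → 23 December 2029.
Appellate Stay Credit: +553 days → 29 June 2031.
Administrative Delay Adjustment: +679 days → 8 May 2033.
Response Delay Deduction: −229 days → 21 September 2032.

2032-09-21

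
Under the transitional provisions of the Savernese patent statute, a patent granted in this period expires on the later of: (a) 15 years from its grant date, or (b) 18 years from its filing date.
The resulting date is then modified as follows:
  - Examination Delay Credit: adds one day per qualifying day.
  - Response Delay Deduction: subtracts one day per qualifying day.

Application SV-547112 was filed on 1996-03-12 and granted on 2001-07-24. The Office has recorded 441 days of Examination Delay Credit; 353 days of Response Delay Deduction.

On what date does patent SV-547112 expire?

2016-10-20

(a) grant + 15 years → 24 July 2016.
(b) filing + 18 years → 12 March 2014.
Later of the two: 24 July 2016.
Examination Delay Credit: +441 days → 8 October 2017.
Response Delay Deduction: −353 days → 20 October 2016.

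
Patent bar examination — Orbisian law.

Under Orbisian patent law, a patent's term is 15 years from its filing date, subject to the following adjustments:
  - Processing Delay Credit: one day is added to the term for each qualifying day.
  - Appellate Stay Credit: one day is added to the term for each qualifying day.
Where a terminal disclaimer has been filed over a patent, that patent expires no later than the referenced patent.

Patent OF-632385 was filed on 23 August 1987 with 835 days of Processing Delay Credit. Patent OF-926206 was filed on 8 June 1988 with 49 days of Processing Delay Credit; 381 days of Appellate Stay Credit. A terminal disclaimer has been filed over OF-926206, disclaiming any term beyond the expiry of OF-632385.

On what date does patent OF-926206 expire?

2004-08-11

Natural term of OF-926206:
  Base: filing + 15 years → 8 June 2003.
  Processing Delay Credit: +49 days → 27 July 2003.
  Appellate Stay Credit: +381 days → 11 August 2004.
Expiry of referenced patent OF-632385:
  Base: filing + 15 years → 23 August 2002.
  Processing Delay Credit: +835 days → 5 December 2004.
Terminal disclaimer: OF-926206 expires on the earlier of 11 August 2004 and 5 December 2004.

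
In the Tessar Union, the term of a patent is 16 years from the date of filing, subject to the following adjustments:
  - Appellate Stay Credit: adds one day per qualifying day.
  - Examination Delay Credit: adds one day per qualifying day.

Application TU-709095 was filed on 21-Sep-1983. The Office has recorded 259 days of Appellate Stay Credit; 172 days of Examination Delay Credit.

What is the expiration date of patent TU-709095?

Base term: filing date + 16 years → 21 September 1999.
Appellate Stay Credit: +259 days → 6 June 2000.
Examination Delay Credit: +172 days → 25 November 2000.

November 25, 2000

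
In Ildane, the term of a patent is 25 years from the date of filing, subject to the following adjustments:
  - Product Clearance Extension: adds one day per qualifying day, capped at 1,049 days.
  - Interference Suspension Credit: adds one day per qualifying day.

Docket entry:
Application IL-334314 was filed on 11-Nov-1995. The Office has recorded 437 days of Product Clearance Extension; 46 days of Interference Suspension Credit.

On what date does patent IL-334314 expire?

Base term: filing date + 25 years → 11 November 2020.
Product Clearance Extension: 437 days (within the 1049-day cap) → +437 days → 22 January 2022.
Interference Suspension Credit: +46 days → 9 March 2022.

2022-03-09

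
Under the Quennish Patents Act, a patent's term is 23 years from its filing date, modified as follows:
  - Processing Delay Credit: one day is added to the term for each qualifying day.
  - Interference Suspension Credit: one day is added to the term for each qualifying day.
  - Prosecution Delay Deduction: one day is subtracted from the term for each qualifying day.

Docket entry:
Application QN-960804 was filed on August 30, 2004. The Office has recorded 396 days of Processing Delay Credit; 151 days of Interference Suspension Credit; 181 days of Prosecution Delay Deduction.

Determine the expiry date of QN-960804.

Base term: filing date + 23 years → 30 August 2027.
Processing Delay Credit: +396 days → 29 September 2028.
Interference Suspension Credit: +151 days → 27 February 2029.
Prosecution Delay Deduction: −181 days → 30 August 2028.

August 30, 2028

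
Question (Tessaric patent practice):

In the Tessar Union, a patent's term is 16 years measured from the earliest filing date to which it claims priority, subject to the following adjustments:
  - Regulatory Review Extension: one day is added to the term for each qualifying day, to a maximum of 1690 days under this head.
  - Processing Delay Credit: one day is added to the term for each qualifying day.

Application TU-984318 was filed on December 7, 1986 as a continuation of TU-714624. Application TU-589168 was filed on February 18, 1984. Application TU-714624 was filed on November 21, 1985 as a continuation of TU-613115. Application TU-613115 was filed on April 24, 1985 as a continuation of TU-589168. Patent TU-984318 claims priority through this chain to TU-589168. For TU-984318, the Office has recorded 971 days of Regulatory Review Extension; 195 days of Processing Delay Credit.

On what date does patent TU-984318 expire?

2003-04-29

Earliest priority filing: 18 February 1984.
Base term: 18 February 1984 + 16 years → 18 February 2000.
Regulatory Review Extension: 971 days (within the 1690-day cap) → +971 days → 16 October 2002.
Processing Delay Credit: +195 days → 29 April 2003.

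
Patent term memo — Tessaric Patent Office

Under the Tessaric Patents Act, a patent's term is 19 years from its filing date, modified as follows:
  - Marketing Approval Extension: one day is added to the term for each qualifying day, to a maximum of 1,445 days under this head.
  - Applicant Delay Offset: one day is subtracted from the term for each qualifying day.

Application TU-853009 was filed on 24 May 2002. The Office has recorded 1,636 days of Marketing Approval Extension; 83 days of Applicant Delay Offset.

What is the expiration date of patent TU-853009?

Base term: filing date + 19 years → 24 May 2021.
Marketing Approval Extension: 1636 days claimed exceeds the 1445-day cap, so +1445 days → 8 May 2025.
Applicant Delay Offset: −83 days → 14 February 2025.

February 14, 2025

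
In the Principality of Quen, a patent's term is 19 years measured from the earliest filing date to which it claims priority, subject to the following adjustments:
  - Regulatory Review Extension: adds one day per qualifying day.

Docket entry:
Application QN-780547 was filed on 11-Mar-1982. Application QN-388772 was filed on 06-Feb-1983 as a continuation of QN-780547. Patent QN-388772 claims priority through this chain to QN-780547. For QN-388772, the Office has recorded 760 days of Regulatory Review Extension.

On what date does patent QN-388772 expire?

2003-04-10

Earliest priority filing: 11 March 1982.
Base term: 11 March 1982 + 19 years → 11 March 2001.
Regulatory Review Extension: +760 days → 10 April 2003.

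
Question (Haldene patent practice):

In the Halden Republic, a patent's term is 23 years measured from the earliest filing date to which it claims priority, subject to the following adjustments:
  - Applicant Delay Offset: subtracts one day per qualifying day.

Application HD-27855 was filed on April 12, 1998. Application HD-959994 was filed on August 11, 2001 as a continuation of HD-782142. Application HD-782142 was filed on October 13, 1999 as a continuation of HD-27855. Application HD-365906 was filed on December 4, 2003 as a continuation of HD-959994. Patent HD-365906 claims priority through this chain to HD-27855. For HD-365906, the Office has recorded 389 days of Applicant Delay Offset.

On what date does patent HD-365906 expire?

Earliest priority filing: 12 April 1998.
Base term: 12 April 1998 + 23 years → 12 April 2021.
Applicant Delay Offset: −389 days → 19 March 2020.

2020-03-19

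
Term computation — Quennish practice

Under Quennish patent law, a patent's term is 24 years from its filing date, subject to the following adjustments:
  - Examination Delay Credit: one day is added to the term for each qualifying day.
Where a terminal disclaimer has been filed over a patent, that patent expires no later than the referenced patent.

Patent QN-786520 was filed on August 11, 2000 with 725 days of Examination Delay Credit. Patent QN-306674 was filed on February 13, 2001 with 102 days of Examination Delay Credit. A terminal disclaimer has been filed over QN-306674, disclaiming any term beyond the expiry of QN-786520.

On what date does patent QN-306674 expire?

May 26, 2025

Natural term of QN-306674:
  Base: filing + 24 years → 13 February 2025.
  Examination Delay Credit: +102 days → 26 May 2025.
Expiry of referenced patent QN-786520:
  Base: filing + 24 years → 11 August 2024.
  Examination Delay Credit: +725 days → 6 August 2026.
Terminal disclaimer: QN-306674 expires on the earlier of 26 May 2025 and 6 August 2026.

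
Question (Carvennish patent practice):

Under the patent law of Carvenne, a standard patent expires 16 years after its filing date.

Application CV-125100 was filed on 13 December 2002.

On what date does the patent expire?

December 13, 2018

Filing date + 16 years → 13 December 2018.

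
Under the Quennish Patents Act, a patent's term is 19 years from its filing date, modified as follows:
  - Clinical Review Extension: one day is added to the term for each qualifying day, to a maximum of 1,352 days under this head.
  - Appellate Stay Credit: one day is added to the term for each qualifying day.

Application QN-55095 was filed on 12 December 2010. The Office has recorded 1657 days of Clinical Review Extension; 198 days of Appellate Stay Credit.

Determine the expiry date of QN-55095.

Base term: filing date + 19 years → 12 December 2029.
Clinical Review Extension: 1657 days claimed exceeds the 1352-day cap, so +1352 days → 25 August 2033.
Appellate Stay Credit: +198 days → 11 March 2034.

2034-03-11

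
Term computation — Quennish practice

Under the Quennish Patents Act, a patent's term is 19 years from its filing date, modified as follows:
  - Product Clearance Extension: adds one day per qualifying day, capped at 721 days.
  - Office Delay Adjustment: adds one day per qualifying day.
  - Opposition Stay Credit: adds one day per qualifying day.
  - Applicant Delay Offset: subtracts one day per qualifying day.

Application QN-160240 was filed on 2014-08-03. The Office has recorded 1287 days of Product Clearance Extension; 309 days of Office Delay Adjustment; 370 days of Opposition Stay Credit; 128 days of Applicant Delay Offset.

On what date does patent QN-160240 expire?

Base term: filing date + 19 years → 3 August 2033.
Product Clearance Extension: 1287 days claimed exceeds the 721-day cap, so +721 days → 25 July 2035.
Office Delay Adjustment: +309 days → 29 May 2036.
Opposition Stay Credit: +370 days → 3 June 2037.
Applicant Delay Offset: −128 days → 26 January 2037.

2037-01-26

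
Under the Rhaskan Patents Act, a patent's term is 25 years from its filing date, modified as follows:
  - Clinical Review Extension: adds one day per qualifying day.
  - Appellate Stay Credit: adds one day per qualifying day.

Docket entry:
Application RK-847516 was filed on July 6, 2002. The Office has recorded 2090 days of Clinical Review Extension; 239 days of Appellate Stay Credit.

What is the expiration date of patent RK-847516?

November 20, 2033

Base term: filing date + 25 years → 6 July 2027.
Clinical Review Extension: +2090 days → 26 March 2033.
Appellate Stay Credit: +239 days → 20 November 2033.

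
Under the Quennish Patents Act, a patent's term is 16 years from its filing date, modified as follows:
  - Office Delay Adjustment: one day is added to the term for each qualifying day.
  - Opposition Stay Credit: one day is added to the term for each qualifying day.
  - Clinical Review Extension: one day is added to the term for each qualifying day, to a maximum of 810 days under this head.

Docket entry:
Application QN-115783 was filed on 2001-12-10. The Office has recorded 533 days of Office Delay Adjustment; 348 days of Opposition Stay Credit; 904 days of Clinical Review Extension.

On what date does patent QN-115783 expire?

Base term: filing date + 16 years → 10 December 2017.
Office Delay Adjustment: +533 days → 27 May 2019.
Opposition Stay Credit: +348 days → 9 May 2020.
Clinical Review Extension: 904 days claimed exceeds the 810-day cap, so +810 days → 28 July 2022.

July 28, 2022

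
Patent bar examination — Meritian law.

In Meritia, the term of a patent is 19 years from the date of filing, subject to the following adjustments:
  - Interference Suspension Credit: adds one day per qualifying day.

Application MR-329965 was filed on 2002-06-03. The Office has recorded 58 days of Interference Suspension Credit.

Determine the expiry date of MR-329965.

Base term: filing date + 19 years → 3 June 2021.
Interference Suspension Credit: +58 days → 31 July 2021.

July 31, 2021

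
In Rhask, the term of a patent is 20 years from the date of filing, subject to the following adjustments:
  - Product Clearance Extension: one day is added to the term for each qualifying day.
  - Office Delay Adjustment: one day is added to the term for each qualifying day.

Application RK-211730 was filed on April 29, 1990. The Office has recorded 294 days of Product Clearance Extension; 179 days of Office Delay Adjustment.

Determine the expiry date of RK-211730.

August 15, 2011

Base term: filing date + 20 years → 29 April 2010.
Product Clearance Extension: +294 days → 17 February 2011.
Office Delay Adjustment: +179 days → 15 August 2011.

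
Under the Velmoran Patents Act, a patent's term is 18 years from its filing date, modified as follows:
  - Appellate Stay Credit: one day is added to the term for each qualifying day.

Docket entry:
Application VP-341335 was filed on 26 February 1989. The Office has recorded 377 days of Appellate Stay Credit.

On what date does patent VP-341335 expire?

2008-03-09

Base term: filing date + 18 years → 26 February 2007.
Appellate Stay Credit: +377 days → 9 March 2008.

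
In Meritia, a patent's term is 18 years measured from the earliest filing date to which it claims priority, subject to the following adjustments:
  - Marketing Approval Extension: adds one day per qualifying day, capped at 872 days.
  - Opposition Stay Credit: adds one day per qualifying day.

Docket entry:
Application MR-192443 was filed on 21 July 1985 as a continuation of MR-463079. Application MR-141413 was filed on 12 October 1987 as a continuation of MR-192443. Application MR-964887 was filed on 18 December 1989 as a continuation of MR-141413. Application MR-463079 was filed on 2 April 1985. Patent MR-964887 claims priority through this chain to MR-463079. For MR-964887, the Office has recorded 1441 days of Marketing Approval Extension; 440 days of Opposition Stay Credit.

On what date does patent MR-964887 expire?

November 4, 2006

Earliest priority filing: 2 April 1985.
Base term: 2 April 1985 + 18 years → 2 April 2003.
Marketing Approval Extension: 1441 days claimed exceeds the 872-day cap, so +872 days → 21 August 2005.
Opposition Stay Credit: +440 days → 4 November 2006.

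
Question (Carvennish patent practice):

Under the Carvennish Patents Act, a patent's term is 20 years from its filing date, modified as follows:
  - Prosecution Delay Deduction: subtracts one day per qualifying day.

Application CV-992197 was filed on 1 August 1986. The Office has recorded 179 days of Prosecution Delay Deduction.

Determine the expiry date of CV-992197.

2006-02-03

Base term: filing date + 20 years → 1 August 2006.
Prosecution Delay Deduction: −179 days → 3 February 2006.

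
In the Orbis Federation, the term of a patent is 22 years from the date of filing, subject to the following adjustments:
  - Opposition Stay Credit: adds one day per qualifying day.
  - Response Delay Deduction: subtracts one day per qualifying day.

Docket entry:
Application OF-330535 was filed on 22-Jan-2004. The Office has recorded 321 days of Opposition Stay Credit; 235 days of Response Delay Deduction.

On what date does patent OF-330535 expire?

Base term: filing date + 22 years → 22 January 2026.
Opposition Stay Credit: +321 days → 9 December 2026.
Response Delay Deduction: −235 days → 18 April 2026.

2026-04-18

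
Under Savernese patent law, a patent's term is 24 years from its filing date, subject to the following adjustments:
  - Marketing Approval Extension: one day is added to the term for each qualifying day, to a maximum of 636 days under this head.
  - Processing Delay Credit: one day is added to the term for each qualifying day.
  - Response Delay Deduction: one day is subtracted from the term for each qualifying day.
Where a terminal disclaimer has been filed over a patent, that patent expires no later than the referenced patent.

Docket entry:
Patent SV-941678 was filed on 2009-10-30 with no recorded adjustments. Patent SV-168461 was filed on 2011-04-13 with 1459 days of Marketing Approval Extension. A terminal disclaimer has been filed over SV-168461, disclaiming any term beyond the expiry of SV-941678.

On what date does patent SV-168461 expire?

Natural term of SV-168461:
  Base: filing + 24 years → 13 April 2035.
  Marketing Approval Extension: 1459 days claimed exceeds the 636-day cap, so +636 days → 8 January 2037.
Expiry of referenced patent SV-941678:
  Base: filing + 24 years → 30 October 2033.
Terminal disclaimer: SV-168461 expires on the earlier of 8 January 2037 and 30 October 2033.

October 30, 2033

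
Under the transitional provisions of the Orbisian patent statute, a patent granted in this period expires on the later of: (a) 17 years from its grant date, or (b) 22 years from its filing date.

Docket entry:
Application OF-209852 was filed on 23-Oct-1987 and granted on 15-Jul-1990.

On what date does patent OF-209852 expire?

(a) grant + 17 years → 15 July 2007.
(b) filing + 22 years → 23 October 2009.
Later of the two: 23 October 2009.

2009-10-23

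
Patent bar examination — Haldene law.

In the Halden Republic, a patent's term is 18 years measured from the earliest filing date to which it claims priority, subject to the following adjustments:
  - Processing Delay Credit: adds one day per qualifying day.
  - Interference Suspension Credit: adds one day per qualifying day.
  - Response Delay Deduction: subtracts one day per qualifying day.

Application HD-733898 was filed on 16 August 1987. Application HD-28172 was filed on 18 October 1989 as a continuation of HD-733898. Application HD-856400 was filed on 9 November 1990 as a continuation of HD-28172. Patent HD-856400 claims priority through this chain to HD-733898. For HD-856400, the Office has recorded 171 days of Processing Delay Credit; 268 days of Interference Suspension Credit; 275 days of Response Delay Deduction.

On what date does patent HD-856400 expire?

January 27, 2006

Earliest priority filing: 16 August 1987.
Base term: 16 August 1987 + 18 years → 16 August 2005.
Processing Delay Credit: +171 days → 3 February 2006.
Interference Suspension Credit: +268 days → 29 October 2006.
Response Delay Deduction: −275 days → 27 January 2006.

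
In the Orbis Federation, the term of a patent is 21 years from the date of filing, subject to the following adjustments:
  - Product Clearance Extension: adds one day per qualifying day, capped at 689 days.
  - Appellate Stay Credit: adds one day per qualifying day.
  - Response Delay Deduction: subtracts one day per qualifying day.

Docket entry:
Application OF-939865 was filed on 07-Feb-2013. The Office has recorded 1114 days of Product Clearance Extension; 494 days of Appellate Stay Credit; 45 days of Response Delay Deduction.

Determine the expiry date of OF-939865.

March 21, 2037

Base term: filing date + 21 years → 7 February 2034.
Product Clearance Extension: 1114 days claimed exceeds the 689-day cap, so +689 days → 28 December 2035.
Appellate Stay Credit: +494 days → 5 May 2037.
Response Delay Deduction: −45 days → 21 March 2037.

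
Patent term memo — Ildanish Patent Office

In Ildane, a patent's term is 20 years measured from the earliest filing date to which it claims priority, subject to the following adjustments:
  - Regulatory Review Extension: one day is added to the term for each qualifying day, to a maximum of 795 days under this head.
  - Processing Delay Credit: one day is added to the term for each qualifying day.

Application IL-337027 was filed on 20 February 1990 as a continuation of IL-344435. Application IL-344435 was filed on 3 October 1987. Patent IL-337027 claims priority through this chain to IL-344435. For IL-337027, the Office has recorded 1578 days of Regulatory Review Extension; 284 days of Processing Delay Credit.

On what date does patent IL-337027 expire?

Earliest priority filing: 3 October 1987.
Base term: 3 October 1987 + 20 years → 3 October 2007.
Regulatory Review Extension: 1578 days claimed exceeds the 795-day cap, so +795 days → 6 December 2009.
Processing Delay Credit: +284 days → 16 September 2010.

2010-09-16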